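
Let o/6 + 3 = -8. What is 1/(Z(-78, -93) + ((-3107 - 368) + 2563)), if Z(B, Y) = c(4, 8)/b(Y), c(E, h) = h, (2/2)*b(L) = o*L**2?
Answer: -285417/260300308 ≈ -0.0010965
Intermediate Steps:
o = -66 (o = -18 + 6*(-8) = -18 - 48 = -66)
b(L) = -66*L**2
Z(B, Y) = -4/(33*Y**2) (Z(B, Y) = 8/((-66*Y**2)) = 8*(-1/(66*Y**2)) = -4/(33*Y**2))
1/(Z(-78, -93) + ((-3107 - 368) + 2563)) = 1/(-4/33/(-93)**2 + ((-3107 - 368) + 2563)) = 1/(-4/33*1/8649 + (-3475 + 2563)) = 1/(-4/285417 - 912) = 1/(-260300308/285417) = -285417/260300308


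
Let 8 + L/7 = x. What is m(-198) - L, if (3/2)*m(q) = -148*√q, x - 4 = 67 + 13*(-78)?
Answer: 6657 - 296*I*√22 ≈ 6657.0 - 1388.4*I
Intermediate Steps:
x = -943 (x = 4 + (67 + 13*(-78)) = 4 + (67 - 1014) = 4 - 947 = -943)
m(q) = -296*√q/3 (m(q) = 2*(-148*√q)/3 = -296*√q/3)
L = -6657 (L = -56 + 7*(-943) = -56 - 6601 = -6657)
m(-198) - L = -296*I*√22 - 1*(-6657) = -296*I*√22 + 6657 = 6657 - 296*I*√22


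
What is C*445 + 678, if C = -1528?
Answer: -679282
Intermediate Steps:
C*445 + 678 = -1528*445 + 678 = -679960 + 678 = -679282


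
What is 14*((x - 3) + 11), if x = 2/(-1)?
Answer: 84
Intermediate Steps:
x = -2 (x = 2*(-1) = -2)
14*((x - 3) + 11) = 14*((-2 - 3) + 11) = 14*(-5 + 11) = 14*6 = 84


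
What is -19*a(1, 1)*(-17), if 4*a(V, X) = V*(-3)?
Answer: -969/4 ≈ -242.25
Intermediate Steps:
a(V, X) = -3*V/4 (a(V, X) = (V*(-3))/4 = (-3*V)/4 = -3*V/4)
-19*a(1, 1)*(-17) = -(-57)/4*(-17) = -19*(-¾)*(-17) = (57/4)*(-17) = -969/4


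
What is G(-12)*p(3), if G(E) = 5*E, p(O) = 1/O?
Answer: -20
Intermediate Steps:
G(-12)*p(3) = (5*(-12))/3 = -60*⅓ = -20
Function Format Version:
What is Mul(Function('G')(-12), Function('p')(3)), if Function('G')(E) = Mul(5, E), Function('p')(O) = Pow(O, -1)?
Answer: -20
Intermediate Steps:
Mul(Function('G')(-12), Function('p')(3)) = Mul(Mul(5, -12), Pow(3, -1)) = Mul(-60, Rational(1, 3)) = -20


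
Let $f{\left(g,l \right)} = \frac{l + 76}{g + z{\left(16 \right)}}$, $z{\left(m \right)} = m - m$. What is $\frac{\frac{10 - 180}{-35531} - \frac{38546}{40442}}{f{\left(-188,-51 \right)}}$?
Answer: $\frac{128094061884}{17961808775} \approx 7.1315$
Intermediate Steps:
$z{\left(m \right)} = 0$
$f{\left(g,l \right)} = \frac{76 + l}{g}$ ($f{\left(g,l \right)} = \frac{l + 76}{g + 0} = \frac{76 + l}{g}$)
$\frac{\frac{10 - 180}{-35531} - \frac{38546}{40442}}{f{\left(-188,-51 \right)}} = \frac{\frac{10 - 180}{-35531} - \frac{38546}{40442}}{\frac{1}{-188} \left(76 - 51\right)} = \frac{\left(10 - 180\right) \left(- \frac{1}{35531}\right) - \frac{19273}{20221}}{\left(- \frac{1}{188}\right) 25} = \frac{\left(-170\right) \left(- \frac{1}{35531}\right) - \frac{19273}{20221}}{- \frac{25}{188}} = \left(\frac{170}{35531} - \frac{19273}{20221}\right) \left(- \frac{188}{25}\right) = \left(- \frac{681351393}{718472351}\right) \left(- \frac{188}{25}\right) = \frac{128094061884}{17961808775}$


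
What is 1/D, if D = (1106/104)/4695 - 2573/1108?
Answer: -33813390/78444937 ≈ -0.43105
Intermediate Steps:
D = -78444937/33813390 (D = (1106*(1/104))*(1/4695) - 2573*1/1108 = (553/52)*(1/4695) - 2573/1108 = 553/244140 - 2573/1108 = -78444937/33813390 ≈ -2.3199)
1/D = 1/(-78444937/33813390) = -33813390/78444937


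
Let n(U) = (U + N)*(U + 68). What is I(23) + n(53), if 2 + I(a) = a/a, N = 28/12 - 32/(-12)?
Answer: 7017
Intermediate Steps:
N = 5 (N = 28*(1/12) - 32*(-1/12) = 7/3 + 8/3 = 5)
I(a) = -1 (I(a) = -2 + a/a = -2 + 1 = -1)
n(U) = (5 + U)*(68 + U) (n(U) = (U + 5)*(U + 68) = (5 + U)*(68 + U))
I(23) + n(53) = -1 + (340 + 53² + 73*53) = -1 + (340 + 2809 + 3869) = -1 + 7018 = 7017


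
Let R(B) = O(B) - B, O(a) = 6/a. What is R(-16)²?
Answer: 15625/64 ≈ 244.14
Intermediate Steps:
R(B) = -B + 6/B (R(B) = 6/B - B = -B + 6/B)
R(-16)² = (-1*(-16) + 6/(-16))² = (16 + 6*(-1/16))² = (16 - 3/8)² = (125/8)² = 15625/64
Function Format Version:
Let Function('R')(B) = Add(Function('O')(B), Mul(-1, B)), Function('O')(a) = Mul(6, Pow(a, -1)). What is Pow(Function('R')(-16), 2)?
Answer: Rational(15625, 64) ≈ 244.14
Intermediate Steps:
Function('R')(B) = Add(Mul(-1, B), Mul(6, Pow(B, -1))) (Function('R')(B) = Add(Mul(6, Pow(B, -1)), Mul(-1, B)) = Add(Mul(-1, B), Mul(6, Pow(B, -1))))
Pow(Function('R')(-16), 2) = Pow(Add(Mul(-1, -16), Mul(6, Pow(-16, -1))), 2) = Pow(Add(16, Mul(6, Rational(-1, 16))), 2) = Pow(Add(16, Rational(-3, 8)), 2) = Pow(Rational(125, 8), 2) = Rational(15625, 64)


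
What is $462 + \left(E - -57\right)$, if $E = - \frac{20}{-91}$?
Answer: $\frac{47249}{91} \approx 519.22$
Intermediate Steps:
$E = \frac{20}{91}$ ($E = \left(-20\right) \left(- \frac{1}{91}\right) = \frac{20}{91} \approx 0.21978$)
$462 + \left(E - -57\right) = 462 + \left(\frac{20}{91} - -57\right) = 462 + \left(\frac{20}{91} + 57\right) = 462 + \frac{5207}{91} = \frac{47249}{91}$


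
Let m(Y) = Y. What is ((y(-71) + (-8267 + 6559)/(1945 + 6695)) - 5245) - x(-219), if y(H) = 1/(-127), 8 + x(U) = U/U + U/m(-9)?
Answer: -1443619669/274320 ≈ -5262.5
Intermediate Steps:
x(U) = -7 - U/9 (x(U) = -8 + (U/U + U/(-9)) = -8 + (1 + U*(-⅑)) = -8 + (1 - U/9) = -7 - U/9)
y(H) = -1/127
((y(-71) + (-8267 + 6559)/(1945 + 6695)) - 5245) - x(-219) = ((-1/127 + (-8267 + 6559)/(1945 + 6695)) - 5245) - (-7 - ⅑*(-219)) = ((-1/127 - 1708/8640) - 5245) - (-7 + 73/3) = ((-1/127 - 1708*1/8640) - 5245) - 1*52/3 = ((-1/127 - 427/2160) - 5245) - 52/3 = (-56389/274320 - 5245) - 52/3 = -1438864789/274320 - 52/3 = -1443619669/274320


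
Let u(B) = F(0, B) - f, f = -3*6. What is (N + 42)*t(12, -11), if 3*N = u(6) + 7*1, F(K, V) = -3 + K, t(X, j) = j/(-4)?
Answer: 407/3 ≈ 135.67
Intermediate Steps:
t(X, j) = -j/4 (t(X, j) = j*(-¼) = -j/4)
f = -18
u(B) = 15 (u(B) = (-3 + 0) - 1*(-18) = -3 + 18 = 15)
N = 22/3 (N = (15 + 7*1)/3 = (15 + 7)/3 = (⅓)*22 = 22/3 ≈ 7.3333)
(N + 42)*t(12, -11) = (22/3 + 42)*(-¼*(-11)) = (148/3)*(11/4) = 407/3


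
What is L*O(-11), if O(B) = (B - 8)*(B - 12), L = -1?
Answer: -437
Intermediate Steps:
O(B) = (-12 + B)*(-8 + B) (O(B) = (-8 + B)*(-12 + B) = (-12 + B)*(-8 + B))
L*O(-11) = -(96 + (-11)² - 20*(-11)) = -(96 + 121 + 220) = -1*437 = -437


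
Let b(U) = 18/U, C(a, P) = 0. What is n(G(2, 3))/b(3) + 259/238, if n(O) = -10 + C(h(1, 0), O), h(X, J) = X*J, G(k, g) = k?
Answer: -59/102 ≈ -0.57843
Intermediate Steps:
h(X, J) = J*X
n(O) = -10 (n(O) = -10 + 0 = -10)
n(G(2, 3))/b(3) + 259/238 = -10/(18/3) + 259/238 = -10/(18*(1/3)) + 259*(1/238) = -10/6 + 37/34 = -10*1/6 + 37/34 = -5/3 + 37/34 = -59/102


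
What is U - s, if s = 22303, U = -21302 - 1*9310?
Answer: -52915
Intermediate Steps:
U = -30612 (U = -21302 - 9310 = -30612)
U - s = -30612 - 1*22303 = -30612 - 22303 = -52915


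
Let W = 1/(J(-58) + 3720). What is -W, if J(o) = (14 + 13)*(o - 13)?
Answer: -1/1803 ≈ -0.00055463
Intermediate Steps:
J(o) = -351 + 27*o (J(o) = 27*(-13 + o) = -351 + 27*o)
W = 1/1803 (W = 1/((-351 + 27*(-58)) + 3720) = 1/((-351 - 1566) + 3720) = 1/(-1917 + 3720) = 1/1803 ≈ 0.00055463)
-W = -1*1/1803 = -1/1803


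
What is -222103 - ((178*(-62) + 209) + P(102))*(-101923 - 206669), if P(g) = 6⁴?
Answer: -2941412455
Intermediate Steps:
P(g) = 1296
-222103 - ((178*(-62) + 209) + P(102))*(-101923 - 206669) = -222103 - ((178*(-62) + 209) + 1296)*(-101923 - 206669) = -222103 - ((-11036 + 209) + 1296)*(-308592) = -222103 - (-10827 + 1296)*(-308592) = -222103 - (-9531)*(-308592) = -222103 - 1*2941190352 = -222103 - 2941190352 = -2941412455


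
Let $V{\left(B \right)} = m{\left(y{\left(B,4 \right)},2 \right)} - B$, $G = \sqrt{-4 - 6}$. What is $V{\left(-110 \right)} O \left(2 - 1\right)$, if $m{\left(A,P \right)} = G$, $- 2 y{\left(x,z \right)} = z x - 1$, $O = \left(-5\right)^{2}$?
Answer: $2750 + 25 i \sqrt{10} \approx 2750.0 + 79.057 i$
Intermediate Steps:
$O = 25$
$y{\left(x,z \right)} = \frac{1}{2} - \frac{x z}{2}$ ($y{\left(x,z \right)} = - \frac{z x - 1}{2} = - \frac{x z - 1}{2} = - \frac{-1 + x z}{2} = \frac{1}{2} - \frac{x z}{2}$)
$G = i \sqrt{10}$ ($G = \sqrt{-10} = i \sqrt{10} \approx 3.1623 i$)
$m{\left(A,P \right)} = i \sqrt{10}$
$V{\left(B \right)} = - B + i \sqrt{10}$ ($V{\left(B \right)} = i \sqrt{10} - B = - B + i \sqrt{10}$)
$V{\left(-110 \right)} O \left(2 - 1\right) = \left(\left(-1\right) \left(-110\right) + i \sqrt{10}\right) 25 \left(2 - 1\right) = \left(110 + i \sqrt{10}\right) 25 \cdot 1 = \left(110 + i \sqrt{10}\right) 25 = 2750 + 25 i \sqrt{10}$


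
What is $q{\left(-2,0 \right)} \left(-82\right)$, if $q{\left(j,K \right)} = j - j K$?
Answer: $164$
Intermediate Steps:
$q{\left(j,K \right)} = j - K j$
$q{\left(-2,0 \right)} \left(-82\right) = - 2 \left(1 - 0\right) \left(-82\right) = - 2 \left(1 + 0\right) \left(-82\right) = \left(-2\right) 1 \left(-82\right) = \left(-2\right) \left(-82\right) = 164$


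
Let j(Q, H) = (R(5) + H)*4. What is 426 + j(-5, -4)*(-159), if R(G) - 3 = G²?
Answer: -14838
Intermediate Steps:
R(G) = 3 + G²
j(Q, H) = 112 + 4*H (j(Q, H) = ((3 + 5²) + H)*4 = ((3 + 25) + H)*4 = (28 + H)*4 = 112 + 4*H)
426 + j(-5, -4)*(-159) = 426 + (112 + 4*(-4))*(-159) = 426 + (112 - 16)*(-159) = 426 + 96*(-159) = 426 - 15264 = -14838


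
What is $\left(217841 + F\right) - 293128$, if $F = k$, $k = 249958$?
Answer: $174671$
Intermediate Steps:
$F = 249958$
$\left(217841 + F\right) - 293128 = \left(217841 + 249958\right) - 293128 = 467799 - 293128 = 174671$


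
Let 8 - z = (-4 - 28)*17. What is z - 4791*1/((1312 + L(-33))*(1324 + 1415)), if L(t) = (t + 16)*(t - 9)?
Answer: 1021053779/1849738 ≈ 552.00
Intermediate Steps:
z = 552 (z = 8 - (-4 - 28)*17 = 8 - (-32)*17 = 8 - 1*(-544) = 8 + 544 = 552)
L(t) = (-9 + t)*(16 + t) (L(t) = (16 + t)*(-9 + t) = (-9 + t)*(16 + t))
z - 4791*1/((1312 + L(-33))*(1324 + 1415)) = 552 - 4791*1/((1312 + (-144 + (-33)² + 7*(-33)))*(1324 + 1415)) = 552 - 4791*1/(2739*(1312 + (-144 + 1089 - 231))) = 552 - 4791*1/(2739*(1312 + 714)) = 552 - 4791/(2739*2026) = 552 - 4791/5549214 = 552 - 4791*1/5549214 = 552 - 1597/1849738 = 1021053779/1849738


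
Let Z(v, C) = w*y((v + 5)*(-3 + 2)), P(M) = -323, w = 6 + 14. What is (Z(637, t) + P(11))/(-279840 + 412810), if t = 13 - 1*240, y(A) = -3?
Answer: -383/132970 ≈ -0.0028803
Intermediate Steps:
w = 20
t = -227 (t = 13 - 240 = -227)
Z(v, C) = -60 (Z(v, C) = 20*(-3) = -60)
(Z(637, t) + P(11))/(-279840 + 412810) = (-60 - 323)/(-279840 + 412810) = -383/132970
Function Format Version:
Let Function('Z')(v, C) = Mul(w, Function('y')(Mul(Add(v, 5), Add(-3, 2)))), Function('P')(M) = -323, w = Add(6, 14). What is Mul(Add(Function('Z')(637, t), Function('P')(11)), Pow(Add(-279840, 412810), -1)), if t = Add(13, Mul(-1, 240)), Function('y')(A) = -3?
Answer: Rational(-383, 132970) ≈ -0.0028803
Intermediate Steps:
w = 20
t = -227 (t = Add(13, -240) = -227)
Function('Z')(v, C) = -60 (Function('Z')(v, C) = Mul(20, -3) = -60)
Mul(Add(Function('Z')(637, t), Function('P')(11)), Pow(Add(-279840, 412810), -1)) = Mul(Add(-60, -323), Pow(Add(-279840, 412810), -1)) = Mul(-383, Pow(132970, -1)) = Mul(-383, Rational(1, 132970)) = Rational(-383, 132970)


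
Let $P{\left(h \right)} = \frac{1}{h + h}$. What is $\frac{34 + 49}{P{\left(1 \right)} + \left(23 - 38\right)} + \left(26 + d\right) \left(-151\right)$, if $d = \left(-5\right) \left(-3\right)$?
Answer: $- \frac{179705}{29} \approx -6196.7$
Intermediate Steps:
$P{\left(h \right)} = \frac{1}{2 h}$
$d = 15$
$\frac{34 + 49}{P{\left(1 \right)} + \left(23 - 38\right)} + \left(26 + d\right) \left(-151\right) = \frac{34 + 49}{\frac{1}{2 \cdot 1} + \left(23 - 38\right)} + \left(26 + 15\right) \left(-151\right) = \frac{83}{\frac{1}{2} \cdot 1 + \left(23 - 38\right)} + 41 \left(-151\right) = \frac{83}{\frac{1}{2} - 15} - 6191 = \frac{83}{- \frac{29}{2}} - 6191 = 83 \left(- \frac{2}{29}\right) - 6191 = - \frac{166}{29} - 6191 = - \frac{179705}{29}$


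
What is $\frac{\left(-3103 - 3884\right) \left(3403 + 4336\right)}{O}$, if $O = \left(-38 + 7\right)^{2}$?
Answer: $- \frac{54072393}{961} \approx -56267.0$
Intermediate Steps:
$O = 961$ ($O = \left(-31\right)^{2} = 961$)
$\frac{\left(-3103 - 3884\right) \left(3403 + 4336\right)}{O} = \frac{\left(-3103 - 3884\right) \left(3403 + 4336\right)}{961} = \left(-6987\right) 7739 \cdot \frac{1}{961} = \left(-54072393\right) \frac{1}{961} = - \frac{54072393}{961}$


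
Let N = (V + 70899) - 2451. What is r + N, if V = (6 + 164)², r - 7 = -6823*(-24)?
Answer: 261107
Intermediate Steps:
r = 163759 (r = 7 - 6823*(-24) = 7 + 163752 = 163759)
V = 28900 (V = 170² = 28900)
N = 97348 (N = (28900 + 70899) - 2451 = 99799 - 2451 = 97348)
r + N = 163759 + 97348 = 261107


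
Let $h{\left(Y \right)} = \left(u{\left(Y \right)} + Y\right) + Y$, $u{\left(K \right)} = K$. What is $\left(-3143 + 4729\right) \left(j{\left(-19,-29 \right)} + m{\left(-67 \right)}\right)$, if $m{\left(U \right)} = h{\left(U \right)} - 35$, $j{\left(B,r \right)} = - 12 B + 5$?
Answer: $-4758$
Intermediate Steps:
$j{\left(B,r \right)} = 5 - 12 B$
$h{\left(Y \right)} = 3 Y$ ($h{\left(Y \right)} = \left(Y + Y\right) + Y = 2 Y + Y = 3 Y$)
$m{\left(U \right)} = -35 + 3 U$ ($m{\left(U \right)} = 3 U - 35 = -35 + 3 U$)
$\left(-3143 + 4729\right) \left(j{\left(-19,-29 \right)} + m{\left(-67 \right)}\right) = \left(-3143 + 4729\right) \left(\left(5 - -228\right) + \left(-35 + 3 \left(-67\right)\right)\right) = 1586 \left(\left(5 + 228\right) - 236\right) = 1586 \left(233 - 236\right) = 1586 \left(-3\right) = -4758$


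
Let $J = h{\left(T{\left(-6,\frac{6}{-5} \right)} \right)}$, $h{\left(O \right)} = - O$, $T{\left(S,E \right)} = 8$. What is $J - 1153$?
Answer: $-1161$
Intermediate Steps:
$J = -8$ ($J = \left(-1\right) 8 = -8$)
$J - 1153 = -8 - 1153 = -1161$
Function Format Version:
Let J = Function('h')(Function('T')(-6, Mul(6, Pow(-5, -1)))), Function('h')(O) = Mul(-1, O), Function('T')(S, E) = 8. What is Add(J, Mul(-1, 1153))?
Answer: -1161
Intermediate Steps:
J = -8 (J = Mul(-1, 8) = -8)
Add(J, Mul(-1, 1153)) = Add(-8, Mul(-1, 1153)) = Add(-8, -1153) = -1161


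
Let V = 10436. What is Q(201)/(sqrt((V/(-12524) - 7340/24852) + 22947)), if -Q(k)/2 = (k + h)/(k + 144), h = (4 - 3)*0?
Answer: -134*sqrt(177205548967328433)/7333119736355 ≈ -0.0076923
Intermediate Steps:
h = 0 (h = 1*0 = 0)
Q(k) = -2*k/(144 + k) (Q(k) = -2*(k + 0)/(k + 144) = -2*k/(144 + k))
Q(201)/(sqrt((V/(-12524) - 7340/24852) + 22947)) = (-2*201/(144 + 201))/(sqrt((10436/(-12524) - 7340/24852) + 22947)) = (-2*201/345)/(sqrt((10436*(-1/12524) - 7340*1/24852) + 22947)) = (-2*201*1/345)/(sqrt((-2609/3131 - 1835/6213) + 22947)) = -134/(115*sqrt(-21955102/19452903 + 22947)) = -134*sqrt(177205548967328433)/63766258577/115 = -134*sqrt(177205548967328433)/7333119736355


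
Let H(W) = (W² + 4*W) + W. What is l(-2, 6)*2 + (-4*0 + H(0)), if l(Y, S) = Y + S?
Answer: 8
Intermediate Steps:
l(Y, S) = S + Y
H(W) = W² + 5*W
l(-2, 6)*2 + (-4*0 + H(0)) = (6 - 2)*2 + (-4*0 + 0*(5 + 0)) = 4*2 + (0 + 0*5) = 8 + (0 + 0) = 8 + 0 = 8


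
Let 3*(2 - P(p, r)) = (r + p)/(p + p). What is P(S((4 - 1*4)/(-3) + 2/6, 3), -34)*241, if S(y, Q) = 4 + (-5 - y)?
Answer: -6989/12 ≈ -582.42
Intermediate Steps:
S(y, Q) = -1 - y
P(p, r) = 2 - (p + r)/(6*p) (P(p, r) = 2 - (r + p)/(3*(p + p)) = 2 - (p + r)/(3*(2*p)) = 2 - (p + r)*1/(2*p)/3 = 2 - (p + r)/(6*p))
P(S((4 - 1*4)/(-3) + 2/6, 3), -34)*241 = ((-1*(-34) + 11*(-1 - ((4 - 1*4)/(-3) + 2/6)))/(6*(-1 - ((4 - 1*4)/(-3) + 2/6))))*241 = ((34 + 11*(-1 - ((4 - 4)*(-⅓) + 2*(⅙))))/(6*(-1 - ((4 - 4)*(-⅓) + 2*(⅙)))))*241 = ((34 + 11*(-1 - (0*(-⅓) + ⅓)))/(6*(-1 - (0*(-⅓) + ⅓))))*241 = ((34 + 11*(-1 - (0 + ⅓)))/(6*(-1 - (0 + ⅓))))*241 = ((34 + 11*(-1 - 1*⅓))/(6*(-1 - 1*⅓)))*241 = ((34 + 11*(-1 - ⅓))/(6*(-1 - ⅓)))*241 = ((34 + 11*(-4/3))/(6*(-4/3)))*241 = ((⅙)*(-¾)*(34 - 44/3))*241 = ((⅙)*(-¾)*(58/3))*241 = -29/12*241 = -6989/12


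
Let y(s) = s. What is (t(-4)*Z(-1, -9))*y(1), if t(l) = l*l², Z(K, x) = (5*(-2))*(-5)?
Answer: -3200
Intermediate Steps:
Z(K, x) = 50 (Z(K, x) = -10*(-5) = 50)
t(l) = l³
(t(-4)*Z(-1, -9))*y(1) = ((-4)³*50)*1 = -64*50*1 = -3200*1 = -3200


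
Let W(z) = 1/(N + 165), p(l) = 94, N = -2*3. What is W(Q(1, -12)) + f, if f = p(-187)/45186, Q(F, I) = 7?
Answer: 10022/1197429 ≈ 0.0083696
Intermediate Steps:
N = -6 (N = -1*6 = -6)
W(z) = 1/159 (W(z) = 1/(-6 + 165) = 1/159)
f = 47/22593 (f = 94/45186 = 94*(1/45186) = 47/22593 ≈ 0.0020803)
W(Q(1, -12)) + f = 1/159 + 47/22593 = 10022/1197429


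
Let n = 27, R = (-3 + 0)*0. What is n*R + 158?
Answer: 158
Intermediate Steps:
R = 0 (R = -3*0 = 0)
n*R + 158 = 27*0 + 158 = 0 + 158 = 158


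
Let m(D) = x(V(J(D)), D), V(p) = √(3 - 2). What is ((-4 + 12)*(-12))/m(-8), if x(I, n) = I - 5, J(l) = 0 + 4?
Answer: 24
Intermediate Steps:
J(l) = 4
V(p) = 1 (V(p) = √1 = 1)
x(I, n) = -5 + I
m(D) = -4 (m(D) = -5 + 1 = -4)
((-4 + 12)*(-12))/m(-8) = ((-4 + 12)*(-12))/(-4) = (8*(-12))*(-¼) = -96*(-¼) = 24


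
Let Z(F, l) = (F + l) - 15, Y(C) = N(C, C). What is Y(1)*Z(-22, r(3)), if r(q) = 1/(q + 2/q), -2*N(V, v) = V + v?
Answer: 404/11 ≈ 36.727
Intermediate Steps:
N(V, v) = -V/2 - v/2 (N(V, v) = -(V + v)/2 = -V/2 - v/2)
Y(C) = -C (Y(C) = -C/2 - C/2 = -C)
Z(F, l) = -15 + F + l
Y(1)*Z(-22, r(3)) = (-1*1)*(-15 - 22 + 3/(2 + 3²)) = -(-15 - 22 + 3/(2 + 9)) = -(-15 - 22 + 3/11) = -1*(-404/11) = 404/11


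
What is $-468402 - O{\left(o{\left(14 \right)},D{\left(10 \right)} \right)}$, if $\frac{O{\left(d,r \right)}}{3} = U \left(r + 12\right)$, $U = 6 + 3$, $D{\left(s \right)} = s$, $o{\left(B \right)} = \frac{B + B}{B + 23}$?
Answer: $-468996$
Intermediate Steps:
$o{\left(B \right)} = \frac{2 B}{23 + B}$
$U = 9$
$O{\left(d,r \right)} = 324 + 27 r$ ($O{\left(d,r \right)} = 3 \cdot 9 \left(r + 12\right) = 3 \cdot 9 \left(12 + r\right) = 3 \left(108 + 9 r\right) = 324 + 27 r$)
$-468402 - O{\left(o{\left(14 \right)},D{\left(10 \right)} \right)} = -468402 - \left(324 + 27 \cdot 10\right) = -468402 - \left(324 + 270\right) = -468402 - 594 = -468996$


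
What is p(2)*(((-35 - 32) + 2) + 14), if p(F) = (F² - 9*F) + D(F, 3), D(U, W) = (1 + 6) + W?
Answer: 204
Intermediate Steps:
D(U, W) = 7 + W
p(F) = 10 + F² - 9*F (p(F) = (F² - 9*F) + (7 + 3) = (F² - 9*F) + 10 = 10 + F² - 9*F)
p(2)*(((-35 - 32) + 2) + 14) = (10 + 2² - 9*2)*(((-35 - 32) + 2) + 14) = (10 + 4 - 18)*((-67 + 2) + 14) = -4*(-65 + 14) = -4*(-51) = 204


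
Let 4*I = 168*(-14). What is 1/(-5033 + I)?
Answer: -1/5621 ≈ -0.00017790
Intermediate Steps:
I = -588 (I = (168*(-14))/4 = (¼)*(-2352) = -588)
1/(-5033 + I) = 1/(-5033 - 588) = 1/(-5621) = -1/5621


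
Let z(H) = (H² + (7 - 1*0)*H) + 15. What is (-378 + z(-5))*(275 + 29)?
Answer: -113392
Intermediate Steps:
z(H) = 15 + H² + 7*H (z(H) = (H² + (7 + 0)*H) + 15 = (H² + 7*H) + 15 = 15 + H² + 7*H)
(-378 + z(-5))*(275 + 29) = (-378 + (15 + (-5)² + 7*(-5)))*(275 + 29) = (-378 + (15 + 25 - 35))*304 = (-378 + 5)*304 = -373*304 = -113392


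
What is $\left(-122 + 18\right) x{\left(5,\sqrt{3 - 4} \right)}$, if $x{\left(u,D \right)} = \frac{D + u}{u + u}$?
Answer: $-52 - \frac{52 i}{5} \approx -52.0 - 10.4 i$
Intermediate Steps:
$x{\left(u,D \right)} = \frac{D + u}{2 u}$
$\left(-122 + 18\right) x{\left(5,\sqrt{3 - 4} \right)} = \left(-122 + 18\right) \frac{\sqrt{3 - 4} + 5}{2 \cdot 5} = - 104 \cdot \frac{1}{2} \cdot \frac{1}{5} \left(\sqrt{-1} + 5\right) = - 104 \cdot \frac{1}{2} \cdot \frac{1}{5} \left(i + 5\right) = - 104 \cdot \frac{1}{2} \cdot \frac{1}{5} \left(5 + i\right) = - 104 \left(\frac{1}{2} + \frac{i}{10}\right) = -52 - \frac{52 i}{5}$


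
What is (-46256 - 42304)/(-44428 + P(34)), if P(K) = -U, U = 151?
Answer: 88560/44579 ≈ 1.9866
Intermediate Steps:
P(K) = -151 (P(K) = -1*151 = -151)
(-46256 - 42304)/(-44428 + P(34)) = (-46256 - 42304)/(-44428 - 151) = -88560/(-44579) = -88560*(-1/44579) = 88560/44579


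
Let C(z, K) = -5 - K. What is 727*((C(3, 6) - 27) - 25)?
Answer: -45801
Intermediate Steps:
727*((C(3, 6) - 27) - 25) = 727*(((-5 - 1*6) - 27) - 25) = 727*(((-5 - 6) - 27) - 25) = 727*((-11 - 27) - 25) = 727*(-38 - 25) = 727*(-63) = -45801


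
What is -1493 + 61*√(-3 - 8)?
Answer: -1493 + 61*I*√11 ≈ -1493.0 + 202.31*I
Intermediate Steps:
-1493 + 61*√(-3 - 8) = -1493 + 61*√(-11) = -1493 + 61*(I*√11) = -1493 + 61*I*√11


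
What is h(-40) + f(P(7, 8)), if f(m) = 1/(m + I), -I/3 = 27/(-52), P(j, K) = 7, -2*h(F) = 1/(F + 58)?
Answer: 1427/16020 ≈ 0.089076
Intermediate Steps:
h(F) = -1/(2*(58 + F)) (h(F) = -1/(2*(F + 58)) = -1/(2*(58 + F)))
I = 81/52 (I = -81/(-52) = -81*(-1)/52 = -3*(-27/52) = 81/52 ≈ 1.5577)
f(m) = 1/(81/52 + m) (f(m) = 1/(m + 81/52) = 1/(81/52 + m))
h(-40) + f(P(7, 8)) = -1/(116 + 2*(-40)) + 52/(81 + 52*7) = -1/(116 - 80) + 52/(81 + 364) = -1/36 + 52/445 = 1427/16020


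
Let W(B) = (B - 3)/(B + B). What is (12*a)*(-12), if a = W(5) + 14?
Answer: -10224/5 ≈ -2044.8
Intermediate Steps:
W(B) = (-3 + B)/(2*B) (W(B) = (-3 + B)/((2*B)) = (-3 + B)*(1/(2*B)) = (-3 + B)/(2*B))
a = 71/5 (a = (½)*(-3 + 5)/5 + 14 = (½)*(⅕)*2 + 14 = ⅕ + 14 = 71/5 ≈ 14.200)
(12*a)*(-12) = (12*(71/5))*(-12) = (852/5)*(-12) = -10224/5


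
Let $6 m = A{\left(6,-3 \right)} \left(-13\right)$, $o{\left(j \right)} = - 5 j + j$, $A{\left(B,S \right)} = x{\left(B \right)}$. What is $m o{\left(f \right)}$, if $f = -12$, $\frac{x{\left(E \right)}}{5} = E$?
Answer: $-3120$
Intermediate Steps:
$x{\left(E \right)} = 5 E$
$A{\left(B,S \right)} = 5 B$
$o{\left(j \right)} = - 4 j$
$m = -65$ ($m = \frac{5 \cdot 6 \left(-13\right)}{6} = \frac{30 \left(-13\right)}{6} = \frac{1}{6} \left(-390\right) = -65$)
$m o{\left(f \right)} = - 65 \left(\left(-4\right) \left(-12\right)\right) = \left(-65\right) 48 = -3120$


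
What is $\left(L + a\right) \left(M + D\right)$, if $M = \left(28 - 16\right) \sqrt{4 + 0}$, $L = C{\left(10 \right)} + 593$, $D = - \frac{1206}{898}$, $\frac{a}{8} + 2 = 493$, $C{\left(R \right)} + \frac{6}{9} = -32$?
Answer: $\frac{45659815}{449} \approx 1.0169 \cdot 10^{5}$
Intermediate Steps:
$C{\left(R \right)} = - \frac{98}{3}$ ($C{\left(R \right)} = - \frac{2}{3} - 32 = - \frac{98}{3}$)
$a = 3928$ ($a = -16 + 8 \cdot 493 = -16 + 3944 = 3928$)
$D = - \frac{603}{449}$ ($D = \left(-1206\right) \frac{1}{898} = - \frac{603}{449} \approx -1.343$)
$L = \frac{1681}{3}$ ($L = - \frac{98}{3} + 593 = \frac{1681}{3} \approx 560.33$)
$M = 24$ ($M = 12 \sqrt{4} = 12 \cdot 2 = 24$)
$\left(L + a\right) \left(M + D\right) = \left(\frac{1681}{3} + 3928\right) \left(24 - \frac{603}{449}\right) = \frac{13465}{3} \cdot \frac{10173}{449} = \frac{45659815}{449}$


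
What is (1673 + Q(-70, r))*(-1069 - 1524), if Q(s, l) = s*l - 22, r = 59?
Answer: 6428047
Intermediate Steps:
Q(s, l) = -22 + l*s (Q(s, l) = l*s - 22 = -22 + l*s)
(1673 + Q(-70, r))*(-1069 - 1524) = (1673 + (-22 + 59*(-70)))*(-1069 - 1524) = (1673 + (-22 - 4130))*(-2593) = (1673 - 4152)*(-2593) = -2479*(-2593) = 6428047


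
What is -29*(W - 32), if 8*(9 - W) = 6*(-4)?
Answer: 580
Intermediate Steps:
W = 12 (W = 9 - 3*(-4)/4 = 9 - ⅛*(-24) = 9 + 3 = 12)
-29*(W - 32) = -29*(12 - 32) = -29*(-20) = 580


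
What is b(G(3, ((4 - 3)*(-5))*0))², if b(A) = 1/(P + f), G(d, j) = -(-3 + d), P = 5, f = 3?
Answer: 1/64 ≈ 0.015625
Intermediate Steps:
G(d, j) = 3 - d
b(A) = ⅛ (b(A) = 1/(5 + 3) = 1/8 = ⅛)
b(G(3, ((4 - 3)*(-5))*0))² = (⅛)² = 1/64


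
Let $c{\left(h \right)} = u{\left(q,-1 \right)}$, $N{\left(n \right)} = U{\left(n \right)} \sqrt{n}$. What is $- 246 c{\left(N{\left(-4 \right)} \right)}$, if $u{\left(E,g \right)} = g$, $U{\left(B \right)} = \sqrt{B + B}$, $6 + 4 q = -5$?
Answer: $246$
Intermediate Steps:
$q = - \frac{11}{4}$ ($q = - \frac{3}{2} + \frac{1}{4} \left(-5\right) = - \frac{3}{2} - \frac{5}{4} = - \frac{11}{4} \approx -2.75$)
$U{\left(B \right)} = \sqrt{2} \sqrt{B}$ ($U{\left(B \right)} = \sqrt{2 B} = \sqrt{2} \sqrt{B}$)
$N{\left(n \right)} = n \sqrt{2}$ ($N{\left(n \right)} = \sqrt{2} \sqrt{n} \sqrt{n} = n \sqrt{2}$)
$c{\left(h \right)} = -1$
$- 246 c{\left(N{\left(-4 \right)} \right)} = \left(-246\right) \left(-1\right) = 246$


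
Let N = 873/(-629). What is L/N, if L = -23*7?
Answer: 101269/873 ≈ 116.00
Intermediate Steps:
N = -873/629 (N = 873*(-1/629) = -873/629 ≈ -1.3879)
L = -161
L/N = -161/(-873/629) = -161*(-629/873) = 101269/873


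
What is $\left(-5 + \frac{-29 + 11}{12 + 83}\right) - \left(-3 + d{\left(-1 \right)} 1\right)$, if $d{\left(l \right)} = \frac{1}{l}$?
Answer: $- \frac{113}{95} \approx -1.1895$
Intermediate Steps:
$\left(-5 + \frac{-29 + 11}{12 + 83}\right) - \left(-3 + d{\left(-1 \right)} 1\right) = \left(-5 + \frac{-29 + 11}{12 + 83}\right) - \left(-3 + \frac{1}{-1} \cdot 1\right) = \left(-5 - \frac{18}{95}\right) - \left(-3 - 1\right) = \left(-5 - \frac{18}{95}\right) - -4 = - \frac{493}{95} + 4 = - \frac{113}{95}$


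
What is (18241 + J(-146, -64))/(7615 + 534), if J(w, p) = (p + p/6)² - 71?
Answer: 213706/73341 ≈ 2.9139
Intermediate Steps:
J(w, p) = -71 + 49*p²/36 (J(w, p) = (p + p*(⅙))² - 71 = (p + p/6)² - 71 = (7*p/6)² - 71 = 49*p²/36 - 71 = -71 + 49*p²/36)
(18241 + J(-146, -64))/(7615 + 534) = (18241 + (-71 + (49/36)*(-64)²))/(7615 + 534) = (18241 + (-71 + (49/36)*4096))/8149 = (18241 + (-71 + 50176/9))*(1/8149) = (18241 + 49537/9)*(1/8149) = (213706/9)*(1/8149) = 213706/73341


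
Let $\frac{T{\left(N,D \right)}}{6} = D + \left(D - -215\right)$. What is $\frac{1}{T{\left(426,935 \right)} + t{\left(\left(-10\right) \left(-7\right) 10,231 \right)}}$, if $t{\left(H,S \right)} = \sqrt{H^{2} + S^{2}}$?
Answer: $\frac{12510}{155956739} - \frac{7 \sqrt{11089}}{155956739} \approx 7.5488 \cdot 10^{-5}$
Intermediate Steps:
$T{\left(N,D \right)} = 1290 + 12 D$ ($T{\left(N,D \right)} = 6 \left(D + \left(D - -215\right)\right) = 6 \left(D + \left(D + 215\right)\right) = 6 \left(D + \left(215 + D\right)\right) = 6 \left(215 + 2 D\right) = 1290 + 12 D$)
$\frac{1}{T{\left(426,935 \right)} + t{\left(\left(-10\right) \left(-7\right) 10,231 \right)}} = \frac{1}{\left(1290 + 12 \cdot 935\right) + \sqrt{\left(\left(-10\right) \left(-7\right) 10\right)^{2} + 231^{2}}} = \frac{1}{\left(1290 + 11220\right) + \sqrt{\left(70 \cdot 10\right)^{2} + 53361}} = \frac{1}{12510 + \sqrt{700^{2} + 53361}} = \frac{1}{12510 + \sqrt{490000 + 53361}} = \frac{1}{12510 + \sqrt{543361}} = \frac{1}{12510 + 7 \sqrt{11089}}$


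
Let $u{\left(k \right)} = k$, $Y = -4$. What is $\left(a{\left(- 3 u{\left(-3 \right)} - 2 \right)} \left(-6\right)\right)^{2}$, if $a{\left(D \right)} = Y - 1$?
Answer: $900$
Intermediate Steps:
$a{\left(D \right)} = -5$ ($a{\left(D \right)} = -4 - 1 = -5$)
$\left(a{\left(- 3 u{\left(-3 \right)} - 2 \right)} \left(-6\right)\right)^{2} = \left(\left(-5\right) \left(-6\right)\right)^{2} = 30^{2} = 900$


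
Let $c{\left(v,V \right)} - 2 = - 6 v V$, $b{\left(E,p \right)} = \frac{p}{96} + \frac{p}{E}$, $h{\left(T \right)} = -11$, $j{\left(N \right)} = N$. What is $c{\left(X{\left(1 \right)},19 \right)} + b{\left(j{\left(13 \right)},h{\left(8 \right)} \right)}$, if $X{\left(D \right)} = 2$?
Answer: $- \frac{283247}{1248} \approx -226.96$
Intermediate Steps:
$b{\left(E,p \right)} = \frac{p}{96} + \frac{p}{E}$ ($b{\left(E,p \right)} = p \frac{1}{96} + \frac{p}{E} = \frac{p}{96} + \frac{p}{E}$)
$c{\left(v,V \right)} = 2 - 6 V v$ ($c{\left(v,V \right)} = 2 + - 6 v V = 2 - 6 V v$)
$c{\left(X{\left(1 \right)},19 \right)} + b{\left(j{\left(13 \right)},h{\left(8 \right)} \right)} = \left(2 - 114 \cdot 2\right) + \left(\frac{1}{96} \left(-11\right) - \frac{11}{13}\right) = \left(2 - 228\right) - \frac{1199}{1248} = -226 - \frac{1199}{1248} = - \frac{283247}{1248}$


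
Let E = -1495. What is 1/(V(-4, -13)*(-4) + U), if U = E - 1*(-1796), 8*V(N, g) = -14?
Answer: 1/308 ≈ 0.0032468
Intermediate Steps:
V(N, g) = -7/4 (V(N, g) = (1/8)*(-14) = -7/4)
U = 301 (U = -1495 - 1*(-1796) = -1495 + 1796 = 301)
1/(V(-4, -13)*(-4) + U) = 1/(-7/4*(-4) + 301) = 1/(7 + 301) = 1/308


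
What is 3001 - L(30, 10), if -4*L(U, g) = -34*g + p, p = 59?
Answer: 11723/4 ≈ 2930.8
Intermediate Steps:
L(U, g) = -59/4 + 17*g/2 (L(U, g) = -(-34*g + 59)/4 = -(59 - 34*g)/4 = -59/4 + 17*g/2)
3001 - L(30, 10) = 3001 - (-59/4 + (17/2)*10) = 3001 - (-59/4 + 85) = 3001 - 1*281/4 = 3001 - 281/4 = 11723/4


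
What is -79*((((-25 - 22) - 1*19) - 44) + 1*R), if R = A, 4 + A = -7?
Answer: 9559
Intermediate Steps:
A = -11 (A = -4 - 7 = -11)
R = -11
-79*((((-25 - 22) - 1*19) - 44) + 1*R) = -79*((((-25 - 22) - 1*19) - 44) + 1*(-11)) = -79*(((-47 - 19) - 44) - 11) = -79*((-66 - 44) - 11) = -79*(-110 - 11) = -79*(-121) = 9559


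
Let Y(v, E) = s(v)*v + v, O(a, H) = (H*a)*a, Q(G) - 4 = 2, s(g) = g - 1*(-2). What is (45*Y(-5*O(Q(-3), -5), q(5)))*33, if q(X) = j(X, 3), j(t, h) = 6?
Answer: 1206859500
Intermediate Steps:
s(g) = 2 + g (s(g) = g + 2 = 2 + g)
q(X) = 6
Q(G) = 6 (Q(G) = 4 + 2 = 6)
O(a, H) = H*a²
Y(v, E) = v + v*(2 + v) (Y(v, E) = (2 + v)*v + v = v*(2 + v) + v = v + v*(2 + v))
(45*Y(-5*O(Q(-3), -5), q(5)))*33 = (45*((-(-25)*6²)*(3 - (-25)*6²)))*33 = (45*((-(-25)*36)*(3 - (-25)*36)))*33 = (45*((-5*(-180))*(3 - 5*(-180))))*33 = (45*(900*(3 + 900)))*33 = (45*(900*903))*33 = (45*812700)*33 = 36571500*33 = 1206859500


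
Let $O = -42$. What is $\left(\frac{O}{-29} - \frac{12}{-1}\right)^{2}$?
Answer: $\frac{152100}{841} \approx 180.86$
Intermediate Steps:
$\left(\frac{O}{-29} - \frac{12}{-1}\right)^{2} = \left(- \frac{42}{-29} - \frac{12}{-1}\right)^{2} = \left(\left(-42\right) \left(- \frac{1}{29}\right) - -12\right)^{2} = \left(\frac{42}{29} + 12\right)^{2} = \left(\frac{390}{29}\right)^{2} = \frac{152100}{841}$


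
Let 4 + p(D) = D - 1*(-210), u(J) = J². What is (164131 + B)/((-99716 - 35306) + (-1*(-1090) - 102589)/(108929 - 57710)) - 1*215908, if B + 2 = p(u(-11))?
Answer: -497727842252900/2305264439 ≈ -2.1591e+5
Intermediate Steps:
p(D) = 206 + D (p(D) = -4 + (D - 1*(-210)) = -4 + (D + 210) = -4 + (210 + D) = 206 + D)
B = 325 (B = -2 + (206 + (-11)²) = -2 + (206 + 121) = -2 + 327 = 325)
(164131 + B)/((-99716 - 35306) + (-1*(-1090) - 102589)/(108929 - 57710)) - 1*215908 = (164131 + 325)/((-99716 - 35306) + (-1*(-1090) - 102589)/(108929 - 57710)) - 1*215908 = 164456/(-135022 + (1090 - 102589)/51219) - 215908 = 164456/(-135022 - 101499*1/51219) - 215908 = 164456/(-135022 - 33833/17073) - 215908 = 164456/(-2305264439/17073) - 215908 = 164456*(-17073/2305264439) - 215908 = -2807757288/2305264439 - 215908 = -497727842252900/2305264439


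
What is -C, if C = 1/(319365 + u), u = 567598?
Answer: -1/886963 ≈ -1.1274e-6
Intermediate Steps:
C = 1/886963 (C = 1/(319365 + 567598) = 1/886963 ≈ 1.1274e-6)
-C = -1*1/886963 = -1/886963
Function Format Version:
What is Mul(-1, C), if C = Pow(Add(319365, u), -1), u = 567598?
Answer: Rational(-1, 886963) ≈ -1.1274e-6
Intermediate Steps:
C = Rational(1, 886963) (C = Pow(Add(319365, 567598), -1) = Pow(886963, -1) = Rational(1, 886963) ≈ 1.1274e-6)
Mul(-1, C) = Mul(-1, Rational(1, 886963)) = Rational(-1, 886963)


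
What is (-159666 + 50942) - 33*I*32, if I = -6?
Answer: -102388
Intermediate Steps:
(-159666 + 50942) - 33*I*32 = (-159666 + 50942) - 33*(-6)*32 = -108724 + 198*32 = -108724 + 6336 = -102388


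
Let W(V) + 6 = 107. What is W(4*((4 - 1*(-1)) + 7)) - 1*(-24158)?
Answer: 24259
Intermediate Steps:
W(V) = 101 (W(V) = -6 + 107 = 101)
W(4*((4 - 1*(-1)) + 7)) - 1*(-24158) = 101 - 1*(-24158) = 101 + 24158 = 24259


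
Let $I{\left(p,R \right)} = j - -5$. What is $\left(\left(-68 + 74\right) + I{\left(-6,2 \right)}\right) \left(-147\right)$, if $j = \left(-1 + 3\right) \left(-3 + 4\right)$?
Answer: $-1911$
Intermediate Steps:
$j = 2$ ($j = 2 \cdot 1 = 2$)
$I{\left(p,R \right)} = 7$ ($I{\left(p,R \right)} = 2 - -5 = 2 + 5 = 7$)
$\left(\left(-68 + 74\right) + I{\left(-6,2 \right)}\right) \left(-147\right) = \left(\left(-68 + 74\right) + 7\right) \left(-147\right) = \left(6 + 7\right) \left(-147\right) = 13 \left(-147\right) = -1911$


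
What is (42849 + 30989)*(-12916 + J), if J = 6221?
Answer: -494345410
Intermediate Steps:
(42849 + 30989)*(-12916 + J) = (42849 + 30989)*(-12916 + 6221) = 73838*(-6695) = -494345410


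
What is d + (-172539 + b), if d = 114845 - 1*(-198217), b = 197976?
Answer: 338499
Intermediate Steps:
d = 313062 (d = 114845 + 198217 = 313062)
d + (-172539 + b) = 313062 + (-172539 + 197976) = 313062 + 25437 = 338499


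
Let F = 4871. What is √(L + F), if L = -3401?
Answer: 7*√30 ≈ 38.341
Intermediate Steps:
√(L + F) = √(-3401 + 4871) = √1470 = 7*√30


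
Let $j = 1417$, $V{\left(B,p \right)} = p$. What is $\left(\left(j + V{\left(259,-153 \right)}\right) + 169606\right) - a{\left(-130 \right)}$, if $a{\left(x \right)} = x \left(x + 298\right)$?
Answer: $192710$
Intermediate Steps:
$a{\left(x \right)} = x \left(298 + x\right)$
$\left(\left(j + V{\left(259,-153 \right)}\right) + 169606\right) - a{\left(-130 \right)} = \left(\left(1417 - 153\right) + 169606\right) - - 130 \left(298 - 130\right) = \left(1264 + 169606\right) - \left(-130\right) 168 = 170870 - -21840 = 170870 + 21840 = 192710$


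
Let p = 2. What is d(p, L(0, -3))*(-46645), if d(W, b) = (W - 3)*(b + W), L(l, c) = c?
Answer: -46645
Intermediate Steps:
d(W, b) = (-3 + W)*(W + b)
d(p, L(0, -3))*(-46645) = (2² - 3*2 - 3*(-3) + 2*(-3))*(-46645) = (4 - 6 + 9 - 6)*(-46645) = 1*(-46645) = -46645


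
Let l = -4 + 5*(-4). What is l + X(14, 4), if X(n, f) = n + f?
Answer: -6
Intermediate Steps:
X(n, f) = f + n
l = -24 (l = -4 - 20 = -24)
l + X(14, 4) = -24 + (4 + 14) = -24 + 18 = -6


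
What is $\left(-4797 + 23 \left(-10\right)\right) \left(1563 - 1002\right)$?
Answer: $-2820147$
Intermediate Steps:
$\left(-4797 + 23 \left(-10\right)\right) \left(1563 - 1002\right) = \left(-4797 - 230\right) 561 = \left(-5027\right) 561 = -2820147$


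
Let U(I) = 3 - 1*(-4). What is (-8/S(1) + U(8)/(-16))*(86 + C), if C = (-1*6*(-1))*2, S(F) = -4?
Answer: 1225/8 ≈ 153.13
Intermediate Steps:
U(I) = 7 (U(I) = 3 + 4 = 7)
C = 12 (C = -6*(-1)*2 = 6*2 = 12)
(-8/S(1) + U(8)/(-16))*(86 + C) = (-8/(-4) + 7/(-16))*(86 + 12) = (-8*(-1/4) + 7*(-1/16))*98 = (2 - 7/16)*98 = (25/16)*98 = 1225/8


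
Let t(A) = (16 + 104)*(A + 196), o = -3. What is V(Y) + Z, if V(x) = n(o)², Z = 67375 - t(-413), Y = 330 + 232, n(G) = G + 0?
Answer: 93424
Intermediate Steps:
t(A) = 23520 + 120*A (t(A) = 120*(196 + A) = 23520 + 120*A)
n(G) = G
Y = 562
Z = 93415 (Z = 67375 - (23520 + 120*(-413)) = 67375 - (23520 - 49560) = 67375 - 1*(-26040) = 67375 + 26040 = 93415)
V(x) = 9 (V(x) = (-3)² = 9)
V(Y) + Z = 9 + 93415 = 93424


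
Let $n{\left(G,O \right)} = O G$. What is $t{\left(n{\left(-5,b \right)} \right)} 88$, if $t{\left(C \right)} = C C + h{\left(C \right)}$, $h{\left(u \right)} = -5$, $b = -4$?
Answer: $34760$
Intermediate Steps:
$n{\left(G,O \right)} = G O$
$t{\left(C \right)} = -5 + C^{2}$ ($t{\left(C \right)} = C C - 5 = C^{2} - 5 = -5 + C^{2}$)
$t{\left(n{\left(-5,b \right)} \right)} 88 = \left(-5 + \left(\left(-5\right) \left(-4\right)\right)^{2}\right) 88 = \left(-5 + 20^{2}\right) 88 = \left(-5 + 400\right) 88 = 395 \cdot 88 = 34760$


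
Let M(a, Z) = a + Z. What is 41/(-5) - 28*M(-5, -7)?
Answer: 1639/5 ≈ 327.80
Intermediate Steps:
M(a, Z) = Z + a
41/(-5) - 28*M(-5, -7) = 41/(-5) - 28*(-7 - 5) = 41*(-⅕) - 28*(-12) = -41/5 + 336 = 1639/5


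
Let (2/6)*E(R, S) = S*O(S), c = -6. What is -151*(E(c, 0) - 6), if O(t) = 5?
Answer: 906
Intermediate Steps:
E(R, S) = 15*S (E(R, S) = 3*(S*5) = 3*(5*S) = 15*S)
-151*(E(c, 0) - 6) = -151*(15*0 - 6) = -151*(0 - 6) = -151*(-6) = 906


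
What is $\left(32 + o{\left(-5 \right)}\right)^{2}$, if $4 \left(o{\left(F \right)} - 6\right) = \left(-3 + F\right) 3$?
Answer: $1024$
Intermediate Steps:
$o{\left(F \right)} = \frac{15}{4} + \frac{3 F}{4}$ ($o{\left(F \right)} = 6 + \frac{\left(-3 + F\right) 3}{4} = 6 + \frac{-9 + 3 F}{4} = 6 + \left(- \frac{9}{4} + \frac{3 F}{4}\right) = \frac{15}{4} + \frac{3 F}{4}$)
$\left(32 + o{\left(-5 \right)}\right)^{2} = \left(32 + \left(\frac{15}{4} + \frac{3}{4} \left(-5\right)\right)\right)^{2} = \left(32 + \left(\frac{15}{4} - \frac{15}{4}\right)\right)^{2} = \left(32 + 0\right)^{2} = 32^{2} = 1024$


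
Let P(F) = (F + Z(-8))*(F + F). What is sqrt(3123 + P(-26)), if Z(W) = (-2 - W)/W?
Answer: sqrt(4514) ≈ 67.186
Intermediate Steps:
Z(W) = (-2 - W)/W
P(F) = 2*F*(-3/4 + F) (P(F) = (F + (-2 - 1*(-8))/(-8))*(F + F) = (F - (-2 + 8)/8)*(2*F) = (F - 1/8*6)*(2*F) = (F - 3/4)*(2*F) = (-3/4 + F)*(2*F) = 2*F*(-3/4 + F))
sqrt(3123 + P(-26)) = sqrt(3123 + (1/2)*(-26)*(-3 + 4*(-26))) = sqrt(3123 + (1/2)*(-26)*(-3 - 104)) = sqrt(3123 + (1/2)*(-26)*(-107)) = sqrt(3123 + 1391) = sqrt(4514)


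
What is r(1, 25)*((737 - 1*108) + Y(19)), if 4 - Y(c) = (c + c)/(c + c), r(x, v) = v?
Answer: 15800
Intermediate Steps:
Y(c) = 3 (Y(c) = 4 - (c + c)/(c + c) = 4 - 2*c/(2*c) = 4 - 2*c*1/(2*c) = 4 - 1*1 = 4 - 1 = 3)
r(1, 25)*((737 - 1*108) + Y(19)) = 25*((737 - 1*108) + 3) = 25*((737 - 108) + 3) = 25*(629 + 3) = 25*632 = 15800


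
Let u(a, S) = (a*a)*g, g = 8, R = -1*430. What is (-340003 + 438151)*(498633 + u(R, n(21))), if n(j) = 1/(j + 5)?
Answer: 194120353284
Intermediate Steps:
R = -430
n(j) = 1/(5 + j)
u(a, S) = 8*a**2 (u(a, S) = (a*a)*8 = a**2*8 = 8*a**2)
(-340003 + 438151)*(498633 + u(R, n(21))) = (-340003 + 438151)*(498633 + 8*(-430)**2) = 98148*(498633 + 8*184900) = 98148*(498633 + 1479200) = 98148*1977833 = 194120353284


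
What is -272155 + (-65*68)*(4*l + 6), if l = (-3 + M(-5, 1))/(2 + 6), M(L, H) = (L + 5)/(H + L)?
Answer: -292045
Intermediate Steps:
M(L, H) = (5 + L)/(H + L)
l = -3/8 (l = (-3 + (5 - 5)/(1 - 5))/(2 + 6) = (-3 + 0/(-4))/8 = (-3 - 1/4*0)*(1/8) = (-3 + 0)*(1/8) = -3*1/8 = -3/8 ≈ -0.37500)
-272155 + (-65*68)*(4*l + 6) = -272155 + (-65*68)*(4*(-3/8) + 6) = -272155 - 4420*(-3/2 + 6) = -272155 - 4420*9/2 = -272155 - 19890 = -292045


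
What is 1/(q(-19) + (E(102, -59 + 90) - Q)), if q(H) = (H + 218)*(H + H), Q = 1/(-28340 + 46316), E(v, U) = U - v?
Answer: -17976/137210809 ≈ -0.00013101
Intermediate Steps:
Q = 1/17976 ≈ 5.5630e-5
q(H) = 2*H*(218 + H) (q(H) = (218 + H)*(2*H) = 2*H*(218 + H))
1/(q(-19) + (E(102, -59 + 90) - Q)) = 1/(2*(-19)*(218 - 19) + (((-59 + 90) - 1*102) - 1*1/17976)) = 1/(2*(-19)*199 + ((31 - 102) - 1/17976)) = 1/(-7562 + (-71 - 1/17976)) = 1/(-7562 - 1276297/17976) = 1/(-137210809/17976) = -17976/137210809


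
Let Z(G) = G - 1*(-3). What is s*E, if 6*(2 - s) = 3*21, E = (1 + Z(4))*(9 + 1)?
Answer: -680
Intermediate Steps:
Z(G) = 3 + G (Z(G) = G + 3 = 3 + G)
E = 80 (E = (1 + (3 + 4))*(9 + 1) = (1 + 7)*10 = 8*10 = 80)
s = -17/2 (s = 2 - 21/2 = -17/2 ≈ -8.5000)
s*E = -17/2*80 = -680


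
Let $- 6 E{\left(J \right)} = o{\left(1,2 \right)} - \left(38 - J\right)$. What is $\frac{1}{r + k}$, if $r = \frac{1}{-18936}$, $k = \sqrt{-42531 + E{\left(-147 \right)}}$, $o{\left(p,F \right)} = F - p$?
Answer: $- \frac{18936}{15239433604033} - \frac{119524032 i \sqrt{382503}}{15239433604033} \approx -1.2426 \cdot 10^{-9} - 0.0048507 i$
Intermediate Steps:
$E{\left(J \right)} = \frac{37}{6} - \frac{J}{6}$ ($E{\left(J \right)} = - \frac{\left(2 - 1\right) - \left(38 - J\right)}{6} = - \frac{\left(2 - 1\right) + \left(-38 + J\right)}{6} = - \frac{1 + \left(-38 + J\right)}{6} = - \frac{-37 + J}{6} = \frac{37}{6} - \frac{J}{6}$)
$k = \frac{i \sqrt{382503}}{3}$ ($k = \sqrt{-42531 + \left(\frac{37}{6} - - \frac{49}{2}\right)} = \sqrt{-42531 + \left(\frac{37}{6} + \frac{49}{2}\right)} = \sqrt{-42531 + \frac{92}{3}} = \sqrt{- \frac{127501}{3}} = \frac{i \sqrt{382503}}{3} \approx 206.16 i$)
$r = - \frac{1}{18936} \approx -5.2809 \cdot 10^{-5}$
$\frac{1}{r + k} = \frac{1}{- \frac{1}{18936} + \frac{i \sqrt{382503}}{3}}$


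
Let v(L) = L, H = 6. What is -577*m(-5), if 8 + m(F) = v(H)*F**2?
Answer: -81934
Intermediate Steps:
m(F) = -8 + 6*F**2
-577*m(-5) = -577*(-8 + 6*(-5)**2) = -577*(-8 + 6*25) = -577*(-8 + 150) = -577*142 = -81934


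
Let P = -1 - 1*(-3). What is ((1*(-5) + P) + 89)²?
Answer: 7396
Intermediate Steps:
P = 2 (P = -1 + 3 = 2)
((1*(-5) + P) + 89)² = ((1*(-5) + 2) + 89)² = ((-5 + 2) + 89)² = (-3 + 89)² = 86² = 7396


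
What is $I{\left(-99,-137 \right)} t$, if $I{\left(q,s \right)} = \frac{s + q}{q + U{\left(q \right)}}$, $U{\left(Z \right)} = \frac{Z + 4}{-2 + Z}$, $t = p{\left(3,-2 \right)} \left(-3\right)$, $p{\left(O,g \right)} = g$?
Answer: $\frac{17877}{1238} \approx 14.44$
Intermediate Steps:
$t = 6$ ($t = \left(-2\right) \left(-3\right) = 6$)
$U{\left(Z \right)} = \frac{4 + Z}{-2 + Z}$
$I{\left(q,s \right)} = \frac{q + s}{q + \frac{4 + q}{-2 + q}}$ ($I{\left(q,s \right)} = \frac{s + q}{q + \frac{4 + q}{-2 + q}} = \frac{q + s}{q + \frac{4 + q}{-2 + q}}$)
$I{\left(-99,-137 \right)} t = \frac{\left(-2 - 99\right) \left(-99 - 137\right)}{4 - 99 - 99 \left(-2 - 99\right)} 6 = \frac{1}{4 - 99 - -9999} \left(-101\right) \left(-236\right) 6 = \frac{1}{4 - 99 + 9999} \left(-101\right) \left(-236\right) 6 = \frac{1}{9904} \left(-101\right) \left(-236\right) 6 = \frac{5959}{2476} \cdot 6 = \frac{17877}{1238}$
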